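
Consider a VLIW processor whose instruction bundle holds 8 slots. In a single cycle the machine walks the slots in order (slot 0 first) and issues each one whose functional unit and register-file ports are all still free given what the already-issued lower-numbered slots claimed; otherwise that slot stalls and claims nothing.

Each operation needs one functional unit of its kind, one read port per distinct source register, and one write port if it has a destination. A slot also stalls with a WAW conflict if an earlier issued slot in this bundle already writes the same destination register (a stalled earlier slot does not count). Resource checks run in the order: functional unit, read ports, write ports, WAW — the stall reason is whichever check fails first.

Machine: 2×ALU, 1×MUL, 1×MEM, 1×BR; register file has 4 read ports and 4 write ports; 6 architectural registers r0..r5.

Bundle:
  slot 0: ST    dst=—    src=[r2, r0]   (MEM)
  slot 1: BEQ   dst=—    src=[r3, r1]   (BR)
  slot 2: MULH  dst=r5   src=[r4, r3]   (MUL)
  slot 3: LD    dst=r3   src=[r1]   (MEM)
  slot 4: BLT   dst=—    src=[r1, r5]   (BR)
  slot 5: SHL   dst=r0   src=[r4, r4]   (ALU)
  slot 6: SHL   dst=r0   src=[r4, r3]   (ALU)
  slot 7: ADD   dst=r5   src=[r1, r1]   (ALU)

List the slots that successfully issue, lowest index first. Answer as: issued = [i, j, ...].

(0) want 1×MEM +2rd +0wr — yes → AL2|MU1|ME0|BR1|rd2|wr4
(1) want 1×BR +2rd +0wr — yes → AL2|MU1|ME0|BR0|rd0|wr4
(2) want 1×MUL +2rd +1wr — RD_PORT → AL2|MU1|ME0|BR0|rd0|wr4
(3) want 1×MEM +1rd +1wr — FU → AL2|MU1|ME0|BR0|rd0|wr4
(4) want 1×BR +2rd +0wr — FU → AL2|MU1|ME0|BR0|rd0|wr4
(5) want 1×ALU +1rd +1wr — RD_PORT → AL2|MU1|ME0|BR0|rd0|wr4
(6) want 1×ALU +2rd +1wr — RD_PORT → AL2|MU1|ME0|BR0|rd0|wr4
(7) want 1×ALU +1rd +1wr — RD_PORT → AL2|MU1|ME0|BR0|rd0|wr4

issued = [0, 1]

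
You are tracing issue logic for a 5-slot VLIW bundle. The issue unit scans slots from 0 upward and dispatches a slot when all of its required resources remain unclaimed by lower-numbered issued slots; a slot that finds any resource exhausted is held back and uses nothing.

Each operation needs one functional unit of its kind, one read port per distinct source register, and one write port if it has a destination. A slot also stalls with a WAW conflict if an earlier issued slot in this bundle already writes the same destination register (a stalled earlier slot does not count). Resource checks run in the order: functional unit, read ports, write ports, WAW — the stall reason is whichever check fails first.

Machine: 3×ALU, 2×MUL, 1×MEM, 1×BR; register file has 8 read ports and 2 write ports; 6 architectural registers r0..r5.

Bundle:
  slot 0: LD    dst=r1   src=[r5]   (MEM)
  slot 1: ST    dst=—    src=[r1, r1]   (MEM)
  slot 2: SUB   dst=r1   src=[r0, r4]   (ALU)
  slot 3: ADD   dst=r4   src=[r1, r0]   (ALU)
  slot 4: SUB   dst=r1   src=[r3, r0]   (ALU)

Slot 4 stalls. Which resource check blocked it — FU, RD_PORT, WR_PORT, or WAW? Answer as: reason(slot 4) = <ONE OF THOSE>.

[0] MEM needs rd=1 wr=1: ok; after: ALU=3 MUL=2 MEM=0 BR=1, R=7, W=1
[1] MEM needs rd=1 wr=0: FU; after: ALU=3 MUL=2 MEM=0 BR=1, R=7, W=1
[2] ALU needs rd=2 wr=1: WAW; after: ALU=3 MUL=2 MEM=0 BR=1, R=7, W=1
[3] ALU needs rd=2 wr=1: ok; after: ALU=2 MUL=2 MEM=0 BR=1, R=5, W=0
[4] ALU needs rd=2 wr=1: WR_PORT; after: ALU=2 MUL=2 MEM=0 BR=1, R=5, W=0

reason(slot 4) = WR_PORT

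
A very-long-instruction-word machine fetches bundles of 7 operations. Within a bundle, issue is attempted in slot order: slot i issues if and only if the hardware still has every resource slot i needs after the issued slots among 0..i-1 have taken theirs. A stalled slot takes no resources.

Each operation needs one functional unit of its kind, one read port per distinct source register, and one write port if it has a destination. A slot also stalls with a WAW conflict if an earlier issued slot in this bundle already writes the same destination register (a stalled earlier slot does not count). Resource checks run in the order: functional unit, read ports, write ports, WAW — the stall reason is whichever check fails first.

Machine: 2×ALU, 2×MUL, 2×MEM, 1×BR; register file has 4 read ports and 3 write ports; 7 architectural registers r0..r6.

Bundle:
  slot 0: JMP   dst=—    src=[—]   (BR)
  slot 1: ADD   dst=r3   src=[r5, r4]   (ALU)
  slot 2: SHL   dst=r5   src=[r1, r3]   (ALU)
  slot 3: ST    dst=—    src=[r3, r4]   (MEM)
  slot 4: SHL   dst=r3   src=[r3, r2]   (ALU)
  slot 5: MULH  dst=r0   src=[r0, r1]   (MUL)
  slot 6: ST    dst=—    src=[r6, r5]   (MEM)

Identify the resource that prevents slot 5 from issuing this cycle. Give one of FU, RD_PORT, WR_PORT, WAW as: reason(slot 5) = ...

reason(slot 5) = RD_PORT

#0 BR src=- dispatched  <A:2 Mu:2 Ld:2 B:0 rd:4 wr:3>
#1 ALU src=r5,r4 dispatched  <A:1 Mu:2 Ld:2 B:0 rd:2 wr:2>
#2 ALU src=r1,r3 dispatched  <A:0 Mu:2 Ld:2 B:0 rd:0 wr:1>
#3 MEM src=r3,r4 held:RD_PORT  <A:0 Mu:2 Ld:2 B:0 rd:0 wr:1>
#4 ALU src=r3,r2 held:FU  <A:0 Mu:2 Ld:2 B:0 rd:0 wr:1>
#5 MUL src=r0,r1 held:RD_PORT  <A:0 Mu:2 Ld:2 B:0 rd:0 wr:1>
#6 MEM src=r6,r5 held:RD_PORT  <A:0 Mu:2 Ld:2 B:0 rd:0 wr:1>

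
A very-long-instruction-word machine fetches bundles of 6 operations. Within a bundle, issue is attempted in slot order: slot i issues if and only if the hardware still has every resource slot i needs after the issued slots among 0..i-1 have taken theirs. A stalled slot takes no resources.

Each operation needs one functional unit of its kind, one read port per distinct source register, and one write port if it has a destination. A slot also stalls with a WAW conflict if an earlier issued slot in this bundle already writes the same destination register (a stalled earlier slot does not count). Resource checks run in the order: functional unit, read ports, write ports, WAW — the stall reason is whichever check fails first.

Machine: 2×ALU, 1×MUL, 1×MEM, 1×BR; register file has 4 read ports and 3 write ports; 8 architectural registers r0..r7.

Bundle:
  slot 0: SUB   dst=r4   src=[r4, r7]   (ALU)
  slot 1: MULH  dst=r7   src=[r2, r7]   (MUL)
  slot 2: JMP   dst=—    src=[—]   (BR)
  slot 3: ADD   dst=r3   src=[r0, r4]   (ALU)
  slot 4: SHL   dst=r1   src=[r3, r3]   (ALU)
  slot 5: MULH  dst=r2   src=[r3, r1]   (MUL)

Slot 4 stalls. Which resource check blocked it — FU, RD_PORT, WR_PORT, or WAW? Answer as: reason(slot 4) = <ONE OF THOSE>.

reason(slot 4) = RD_PORT

(0) want 1×ALU +2rd +1wr — yes → AL1|MU1|ME1|BR1|rd2|wr2
(1) want 1×MUL +2rd +1wr — yes → AL1|MU0|ME1|BR1|rd0|wr1
(2) want 1×BR +0rd +0wr — yes → AL1|MU0|ME1|BR0|rd0|wr1
(3) want 1×ALU +2rd +1wr — RD_PORT → AL1|MU0|ME1|BR0|rd0|wr1
(4) want 1×ALU +1rd +1wr — RD_PORT → AL1|MU0|ME1|BR0|rd0|wr1
(5) want 1×MUL +2rd +1wr — FU → AL1|MU0|ME1|BR0|rd0|wr1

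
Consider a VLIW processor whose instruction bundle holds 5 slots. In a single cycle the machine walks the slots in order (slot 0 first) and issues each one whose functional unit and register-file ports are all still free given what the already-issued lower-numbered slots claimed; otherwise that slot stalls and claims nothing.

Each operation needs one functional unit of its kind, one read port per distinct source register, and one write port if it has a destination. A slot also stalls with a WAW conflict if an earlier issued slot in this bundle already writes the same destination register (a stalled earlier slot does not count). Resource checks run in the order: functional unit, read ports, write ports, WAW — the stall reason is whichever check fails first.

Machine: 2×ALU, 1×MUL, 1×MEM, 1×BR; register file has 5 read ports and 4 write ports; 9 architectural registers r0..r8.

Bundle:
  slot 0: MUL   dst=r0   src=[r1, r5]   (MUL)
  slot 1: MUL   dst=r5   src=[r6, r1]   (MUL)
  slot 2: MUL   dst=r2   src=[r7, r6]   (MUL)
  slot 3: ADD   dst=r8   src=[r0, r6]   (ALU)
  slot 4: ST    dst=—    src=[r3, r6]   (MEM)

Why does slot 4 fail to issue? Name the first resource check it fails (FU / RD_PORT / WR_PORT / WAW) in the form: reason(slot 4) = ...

reason(slot 4) = RD_PORT

[0] MUL needs rd=2 wr=1: ok; after: ALU=2 MUL=0 MEM=1 BR=1, R=3, W=3
[1] MUL needs rd=2 wr=1: FU; after: ALU=2 MUL=0 MEM=1 BR=1, R=3, W=3
[2] MUL needs rd=2 wr=1: FU; after: ALU=2 MUL=0 MEM=1 BR=1, R=3, W=3
[3] ALU needs rd=2 wr=1: ok; after: ALU=1 MUL=0 MEM=1 BR=1, R=1, W=2
[4] MEM needs rd=2 wr=0: RD_PORT; after: ALU=1 MUL=0 MEM=1 BR=1, R=1, W=2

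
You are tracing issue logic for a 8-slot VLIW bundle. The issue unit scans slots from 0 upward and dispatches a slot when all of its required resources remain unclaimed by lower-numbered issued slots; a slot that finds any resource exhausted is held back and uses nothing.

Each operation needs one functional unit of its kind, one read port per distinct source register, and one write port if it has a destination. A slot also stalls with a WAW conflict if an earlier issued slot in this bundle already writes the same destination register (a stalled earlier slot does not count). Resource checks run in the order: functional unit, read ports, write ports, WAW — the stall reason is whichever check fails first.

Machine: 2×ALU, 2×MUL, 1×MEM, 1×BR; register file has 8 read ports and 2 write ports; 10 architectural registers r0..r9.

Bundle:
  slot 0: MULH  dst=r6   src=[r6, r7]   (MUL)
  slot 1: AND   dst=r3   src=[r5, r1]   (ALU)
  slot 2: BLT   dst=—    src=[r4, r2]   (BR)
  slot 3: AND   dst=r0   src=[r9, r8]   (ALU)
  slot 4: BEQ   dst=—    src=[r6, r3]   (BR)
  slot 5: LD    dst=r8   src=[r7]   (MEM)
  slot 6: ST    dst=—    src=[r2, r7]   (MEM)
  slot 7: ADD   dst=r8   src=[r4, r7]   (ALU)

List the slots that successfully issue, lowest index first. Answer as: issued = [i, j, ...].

issued = [0, 1, 2, 6]

(0) want 1×MUL +2rd +1wr — yes → AL2|MU1|ME1|BR1|rd6|wr1
(1) want 1×ALU +2rd +1wr — yes → AL1|MU1|ME1|BR1|rd4|wr0
(2) want 1×BR +2rd +0wr — yes → AL1|MU1|ME1|BR0|rd2|wr0
(3) want 1×ALU +2rd +1wr — WR_PORT → AL1|MU1|ME1|BR0|rd2|wr0
(4) want 1×BR +2rd +0wr — FU → AL1|MU1|ME1|BR0|rd2|wr0
(5) want 1×MEM +1rd +1wr — WR_PORT → AL1|MU1|ME1|BR0|rd2|wr0
(6) want 1×MEM +2rd +0wr — yes → AL1|MU1|ME0|BR0|rd0|wr0
(7) want 1×ALU +2rd +1wr — RD_PORT → AL1|MU1|ME0|BR0|rd0|wr0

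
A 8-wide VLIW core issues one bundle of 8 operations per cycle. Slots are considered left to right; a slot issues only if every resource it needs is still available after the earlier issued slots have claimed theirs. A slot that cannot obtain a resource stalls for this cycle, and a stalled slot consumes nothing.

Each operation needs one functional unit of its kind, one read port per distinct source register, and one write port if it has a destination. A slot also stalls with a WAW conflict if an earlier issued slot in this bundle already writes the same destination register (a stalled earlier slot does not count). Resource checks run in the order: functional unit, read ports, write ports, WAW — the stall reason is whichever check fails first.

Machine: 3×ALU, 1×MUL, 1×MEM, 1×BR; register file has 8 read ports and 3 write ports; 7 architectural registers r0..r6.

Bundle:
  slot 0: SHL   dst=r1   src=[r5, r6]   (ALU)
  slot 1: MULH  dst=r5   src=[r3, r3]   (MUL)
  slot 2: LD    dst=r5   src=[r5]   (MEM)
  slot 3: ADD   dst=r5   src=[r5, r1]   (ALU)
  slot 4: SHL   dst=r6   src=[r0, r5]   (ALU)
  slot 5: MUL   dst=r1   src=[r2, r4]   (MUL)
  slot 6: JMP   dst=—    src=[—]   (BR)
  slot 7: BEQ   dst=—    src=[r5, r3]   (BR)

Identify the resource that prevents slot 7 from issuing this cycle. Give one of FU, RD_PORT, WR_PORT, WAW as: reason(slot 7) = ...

reason(slot 7) = FU

[0] ALU needs rd=2 wr=1: ok; after: ALU=2 MUL=1 MEM=1 BR=1, R=6, W=2
[1] MUL needs rd=1 wr=1: ok; after: ALU=2 MUL=0 MEM=1 BR=1, R=5, W=1
[2] MEM needs rd=1 wr=1: WAW; after: ALU=2 MUL=0 MEM=1 BR=1, R=5, W=1
[3] ALU needs rd=2 wr=1: WAW; after: ALU=2 MUL=0 MEM=1 BR=1, R=5, W=1
[4] ALU needs rd=2 wr=1: ok; after: ALU=1 MUL=0 MEM=1 BR=1, R=3, W=0
[5] MUL needs rd=2 wr=1: FU; after: ALU=1 MUL=0 MEM=1 BR=1, R=3, W=0
[6] BR needs rd=0 wr=0: ok; after: ALU=1 MUL=0 MEM=1 BR=0, R=3, W=0
[7] BR needs rd=2 wr=0: FU; after: ALU=1 MUL=0 MEM=1 BR=0, R=3, W=0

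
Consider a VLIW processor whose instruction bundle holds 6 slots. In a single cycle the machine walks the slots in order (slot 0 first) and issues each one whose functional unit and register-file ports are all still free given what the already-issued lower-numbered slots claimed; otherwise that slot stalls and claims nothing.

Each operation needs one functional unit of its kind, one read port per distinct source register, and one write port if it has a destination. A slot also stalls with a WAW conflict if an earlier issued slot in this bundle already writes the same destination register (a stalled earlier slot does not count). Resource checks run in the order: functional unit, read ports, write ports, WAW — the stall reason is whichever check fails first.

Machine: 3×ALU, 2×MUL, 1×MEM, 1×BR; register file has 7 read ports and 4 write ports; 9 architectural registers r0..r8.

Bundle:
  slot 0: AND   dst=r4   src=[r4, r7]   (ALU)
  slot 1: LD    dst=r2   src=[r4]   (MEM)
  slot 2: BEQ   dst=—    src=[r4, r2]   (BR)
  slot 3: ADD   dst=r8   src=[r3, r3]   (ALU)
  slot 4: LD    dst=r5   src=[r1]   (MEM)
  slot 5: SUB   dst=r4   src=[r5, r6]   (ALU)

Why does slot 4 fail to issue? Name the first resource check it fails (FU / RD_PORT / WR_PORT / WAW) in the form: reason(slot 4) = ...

(0) want 1×ALU +2rd +1wr — yes → AL2|MU2|ME1|BR1|rd5|wr3
(1) want 1×MEM +1rd +1wr — yes → AL2|MU2|ME0|BR1|rd4|wr2
(2) want 1×BR +2rd +0wr — yes → AL2|MU2|ME0|BR0|rd2|wr2
(3) want 1×ALU +1rd +1wr — yes → AL1|MU2|ME0|BR0|rd1|wr1
(4) want 1×MEM +1rd +1wr — FU → AL1|MU2|ME0|BR0|rd1|wr1
(5) want 1×ALU +2rd +1wr — RD_PORT → AL1|MU2|ME0|BR0|rd1|wr1

reason(slot 4) = FU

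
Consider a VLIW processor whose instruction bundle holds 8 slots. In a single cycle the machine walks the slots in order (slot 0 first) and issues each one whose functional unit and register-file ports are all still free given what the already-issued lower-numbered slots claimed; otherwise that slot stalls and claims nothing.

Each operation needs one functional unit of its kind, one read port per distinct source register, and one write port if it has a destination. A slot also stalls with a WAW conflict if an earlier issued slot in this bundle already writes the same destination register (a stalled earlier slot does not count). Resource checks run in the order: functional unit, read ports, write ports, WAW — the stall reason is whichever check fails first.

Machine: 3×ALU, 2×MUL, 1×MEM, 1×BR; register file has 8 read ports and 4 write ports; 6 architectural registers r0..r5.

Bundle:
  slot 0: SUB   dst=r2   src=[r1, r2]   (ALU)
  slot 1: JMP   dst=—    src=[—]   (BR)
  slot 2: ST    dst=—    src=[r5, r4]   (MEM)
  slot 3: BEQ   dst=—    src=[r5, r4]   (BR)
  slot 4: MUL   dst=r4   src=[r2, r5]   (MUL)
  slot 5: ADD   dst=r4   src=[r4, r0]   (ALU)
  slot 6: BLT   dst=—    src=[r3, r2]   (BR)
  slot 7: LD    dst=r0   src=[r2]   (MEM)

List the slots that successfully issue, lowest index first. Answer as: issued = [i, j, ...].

[0] ALU needs rd=2 wr=1: ok; after: ALU=2 MUL=2 MEM=1 BR=1, R=6, W=3
[1] BR needs rd=0 wr=0: ok; after: ALU=2 MUL=2 MEM=1 BR=0, R=6, W=3
[2] MEM needs rd=2 wr=0: ok; after: ALU=2 MUL=2 MEM=0 BR=0, R=4, W=3
[3] BR needs rd=2 wr=0: FU; after: ALU=2 MUL=2 MEM=0 BR=0, R=4, W=3
[4] MUL needs rd=2 wr=1: ok; after: ALU=2 MUL=1 MEM=0 BR=0, R=2, W=2
[5] ALU needs rd=2 wr=1: WAW; after: ALU=2 MUL=1 MEM=0 BR=0, R=2, W=2
[6] BR needs rd=2 wr=0: FU; after: ALU=2 MUL=1 MEM=0 BR=0, R=2, W=2
[7] MEM needs rd=1 wr=1: FU; after: ALU=2 MUL=1 MEM=0 BR=0, R=2, W=2

issued = [0, 1, 2, 4]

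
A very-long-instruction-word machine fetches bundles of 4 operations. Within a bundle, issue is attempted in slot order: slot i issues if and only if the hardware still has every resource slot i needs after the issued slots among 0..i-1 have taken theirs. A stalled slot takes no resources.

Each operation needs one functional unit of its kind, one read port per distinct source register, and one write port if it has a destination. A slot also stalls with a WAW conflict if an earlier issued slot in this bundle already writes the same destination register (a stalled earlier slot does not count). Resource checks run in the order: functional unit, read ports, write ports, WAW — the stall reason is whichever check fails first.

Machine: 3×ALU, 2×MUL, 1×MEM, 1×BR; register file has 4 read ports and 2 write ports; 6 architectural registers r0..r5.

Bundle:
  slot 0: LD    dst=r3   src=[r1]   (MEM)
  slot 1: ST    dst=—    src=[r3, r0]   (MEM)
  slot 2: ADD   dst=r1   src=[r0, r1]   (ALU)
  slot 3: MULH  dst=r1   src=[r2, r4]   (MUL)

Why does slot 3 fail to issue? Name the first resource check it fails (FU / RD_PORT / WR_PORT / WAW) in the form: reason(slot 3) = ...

#0 MEM src=r1 dispatched  <A:3 Mu:2 Ld:0 B:1 rd:3 wr:1>
#1 MEM src=r3,r0 held:FU  <A:3 Mu:2 Ld:0 B:1 rd:3 wr:1>
#2 ALU src=r0,r1 dispatched  <A:2 Mu:2 Ld:0 B:1 rd:1 wr:0>
#3 MUL src=r2,r4 held:RD_PORT  <A:2 Mu:2 Ld:0 B:1 rd:1 wr:0>

reason(slot 3) = RD_PORT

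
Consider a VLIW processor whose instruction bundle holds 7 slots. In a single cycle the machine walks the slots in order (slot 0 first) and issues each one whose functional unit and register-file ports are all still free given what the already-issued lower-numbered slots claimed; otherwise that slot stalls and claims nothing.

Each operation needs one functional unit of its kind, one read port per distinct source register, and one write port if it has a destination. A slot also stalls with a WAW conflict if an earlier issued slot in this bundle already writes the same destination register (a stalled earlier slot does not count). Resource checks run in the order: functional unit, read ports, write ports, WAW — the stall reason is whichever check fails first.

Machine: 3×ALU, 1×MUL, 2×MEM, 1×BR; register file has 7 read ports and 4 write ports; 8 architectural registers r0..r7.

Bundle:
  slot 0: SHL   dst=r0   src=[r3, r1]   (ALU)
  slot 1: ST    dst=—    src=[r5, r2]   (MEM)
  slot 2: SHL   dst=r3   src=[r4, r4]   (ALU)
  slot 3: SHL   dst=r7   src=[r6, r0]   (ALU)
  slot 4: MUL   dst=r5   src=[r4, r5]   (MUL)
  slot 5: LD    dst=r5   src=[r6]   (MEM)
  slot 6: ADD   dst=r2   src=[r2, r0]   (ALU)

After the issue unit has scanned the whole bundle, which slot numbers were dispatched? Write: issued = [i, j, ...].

#0 ALU src=r3,r1 dispatched  <A:2 Mu:1 Ld:2 B:1 rd:5 wr:3>
#1 MEM src=r5,r2 dispatched  <A:2 Mu:1 Ld:1 B:1 rd:3 wr:3>
#2 ALU src=r4,r4 dispatched  <A:1 Mu:1 Ld:1 B:1 rd:2 wr:2>
#3 ALU src=r6,r0 dispatched  <A:0 Mu:1 Ld:1 B:1 rd:0 wr:1>
#4 MUL src=r4,r5 held:RD_PORT  <A:0 Mu:1 Ld:1 B:1 rd:0 wr:1>
#5 MEM src=r6 held:RD_PORT  <A:0 Mu:1 Ld:1 B:1 rd:0 wr:1>
#6 ALU src=r2,r0 held:FU  <A:0 Mu:1 Ld:1 B:1 rd:0 wr:1>

issued = [0, 1, 2, 3]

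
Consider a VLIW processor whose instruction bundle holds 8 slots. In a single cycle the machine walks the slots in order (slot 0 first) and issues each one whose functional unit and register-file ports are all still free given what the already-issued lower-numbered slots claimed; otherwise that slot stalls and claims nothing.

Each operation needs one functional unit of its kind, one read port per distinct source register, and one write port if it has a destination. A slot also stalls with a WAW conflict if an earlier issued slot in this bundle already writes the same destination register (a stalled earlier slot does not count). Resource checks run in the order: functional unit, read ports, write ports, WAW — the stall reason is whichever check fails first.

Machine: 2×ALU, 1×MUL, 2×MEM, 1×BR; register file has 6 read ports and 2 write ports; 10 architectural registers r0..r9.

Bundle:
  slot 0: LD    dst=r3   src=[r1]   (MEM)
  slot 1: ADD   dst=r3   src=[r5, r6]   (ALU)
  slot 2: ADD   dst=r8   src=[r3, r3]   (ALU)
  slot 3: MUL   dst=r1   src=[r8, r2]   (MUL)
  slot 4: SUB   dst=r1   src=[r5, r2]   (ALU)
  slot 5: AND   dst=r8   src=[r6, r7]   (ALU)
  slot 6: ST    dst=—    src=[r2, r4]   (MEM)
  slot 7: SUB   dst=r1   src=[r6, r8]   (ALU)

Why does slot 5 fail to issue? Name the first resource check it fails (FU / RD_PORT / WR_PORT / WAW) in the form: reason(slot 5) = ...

reason(slot 5) = WR_PORT

  0. MEM→r3 ⇒ go  {2A/1Mu/1Ld/1B | 5r 1w}
  1. ALU→r3 ⇒ no(WAW)  {2A/1Mu/1Ld/1B | 5r 1w}
  2. ALU→r8 ⇒ go  {1A/1Mu/1Ld/1B | 4r 0w}
  3. MUL→r1 ⇒ no(WR_PORT)  {1A/1Mu/1Ld/1B | 4r 0w}
  4. ALU→r1 ⇒ no(WR_PORT)  {1A/1Mu/1Ld/1B | 4r 0w}
  5. ALU→r8 ⇒ no(WR_PORT)  {1A/1Mu/1Ld/1B | 4r 0w}
  6. MEM ⇒ go  {1A/1Mu/0Ld/1B | 2r 0w}
  7. ALU→r1 ⇒ no(WR_PORT)  {1A/1Mu/0Ld/1B | 2r 0w}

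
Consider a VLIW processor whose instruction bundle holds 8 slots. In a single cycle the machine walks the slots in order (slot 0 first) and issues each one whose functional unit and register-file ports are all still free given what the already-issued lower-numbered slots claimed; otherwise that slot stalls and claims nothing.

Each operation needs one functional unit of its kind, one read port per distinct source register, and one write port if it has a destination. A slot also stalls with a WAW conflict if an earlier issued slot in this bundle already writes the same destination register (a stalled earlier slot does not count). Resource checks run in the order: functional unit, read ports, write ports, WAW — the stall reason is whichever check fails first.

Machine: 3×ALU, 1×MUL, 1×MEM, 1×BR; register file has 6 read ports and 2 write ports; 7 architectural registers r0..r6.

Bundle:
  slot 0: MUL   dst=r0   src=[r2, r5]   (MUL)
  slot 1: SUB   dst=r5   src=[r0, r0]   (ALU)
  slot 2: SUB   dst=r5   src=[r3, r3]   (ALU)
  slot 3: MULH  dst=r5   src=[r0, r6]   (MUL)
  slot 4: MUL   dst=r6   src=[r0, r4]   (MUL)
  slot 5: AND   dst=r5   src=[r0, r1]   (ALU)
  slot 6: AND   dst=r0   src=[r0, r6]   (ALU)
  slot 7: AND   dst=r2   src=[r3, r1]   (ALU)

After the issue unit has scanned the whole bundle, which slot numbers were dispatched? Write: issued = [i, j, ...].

#0 MUL src=r2,r5 dispatched  <A:3 Mu:0 Ld:1 B:1 rd:4 wr:1>
#1 ALU src=r0,r0 dispatched  <A:2 Mu:0 Ld:1 B:1 rd:3 wr:0>
#2 ALU src=r3,r3 held:WR_PORT  <A:2 Mu:0 Ld:1 B:1 rd:3 wr:0>
#3 MUL src=r0,r6 held:FU  <A:2 Mu:0 Ld:1 B:1 rd:3 wr:0>
#4 MUL src=r0,r4 held:FU  <A:2 Mu:0 Ld:1 B:1 rd:3 wr:0>
#5 ALU src=r0,r1 held:WR_PORT  <A:2 Mu:0 Ld:1 B:1 rd:3 wr:0>
#6 ALU src=r0,r6 held:WR_PORT  <A:2 Mu:0 Ld:1 B:1 rd:3 wr:0>
#7 ALU src=r3,r1 held:WR_PORT  <A:2 Mu:0 Ld:1 B:1 rd:3 wr:0>

issued = [0, 1]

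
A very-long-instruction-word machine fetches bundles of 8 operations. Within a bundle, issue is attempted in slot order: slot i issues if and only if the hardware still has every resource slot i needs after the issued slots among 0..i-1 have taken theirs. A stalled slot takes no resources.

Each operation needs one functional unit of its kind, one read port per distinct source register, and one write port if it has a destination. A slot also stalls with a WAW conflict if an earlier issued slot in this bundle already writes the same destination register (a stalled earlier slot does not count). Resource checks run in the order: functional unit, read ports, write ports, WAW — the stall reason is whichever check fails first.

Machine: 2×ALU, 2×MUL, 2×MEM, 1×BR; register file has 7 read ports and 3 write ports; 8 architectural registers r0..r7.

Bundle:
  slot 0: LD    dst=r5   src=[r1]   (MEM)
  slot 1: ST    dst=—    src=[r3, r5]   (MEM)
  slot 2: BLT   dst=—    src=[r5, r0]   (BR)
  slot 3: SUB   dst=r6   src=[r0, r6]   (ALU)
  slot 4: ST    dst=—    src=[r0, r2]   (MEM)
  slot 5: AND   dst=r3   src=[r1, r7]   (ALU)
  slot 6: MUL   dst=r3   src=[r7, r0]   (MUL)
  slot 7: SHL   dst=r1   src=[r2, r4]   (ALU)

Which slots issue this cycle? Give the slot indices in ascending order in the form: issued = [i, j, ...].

issued = [0, 1, 2, 3]

(0) want 1×MEM +1rd +1wr — yes → AL2|MU2|ME1|BR1|rd6|wr2
(1) want 1×MEM +2rd +0wr — yes → AL2|MU2|ME0|BR1|rd4|wr2
(2) want 1×BR +2rd +0wr — yes → AL2|MU2|ME0|BR0|rd2|wr2
(3) want 1×ALU +2rd +1wr — yes → AL1|MU2|ME0|BR0|rd0|wr1
(4) want 1×MEM +2rd +0wr — FU → AL1|MU2|ME0|BR0|rd0|wr1
(5) want 1×ALU +2rd +1wr — RD_PORT → AL1|MU2|ME0|BR0|rd0|wr1
(6) want 1×MUL +2rd +1wr — RD_PORT → AL1|MU2|ME0|BR0|rd0|wr1
(7) want 1×ALU +2rd +1wr — RD_PORT → AL1|MU2|ME0|BR0|rd0|wr1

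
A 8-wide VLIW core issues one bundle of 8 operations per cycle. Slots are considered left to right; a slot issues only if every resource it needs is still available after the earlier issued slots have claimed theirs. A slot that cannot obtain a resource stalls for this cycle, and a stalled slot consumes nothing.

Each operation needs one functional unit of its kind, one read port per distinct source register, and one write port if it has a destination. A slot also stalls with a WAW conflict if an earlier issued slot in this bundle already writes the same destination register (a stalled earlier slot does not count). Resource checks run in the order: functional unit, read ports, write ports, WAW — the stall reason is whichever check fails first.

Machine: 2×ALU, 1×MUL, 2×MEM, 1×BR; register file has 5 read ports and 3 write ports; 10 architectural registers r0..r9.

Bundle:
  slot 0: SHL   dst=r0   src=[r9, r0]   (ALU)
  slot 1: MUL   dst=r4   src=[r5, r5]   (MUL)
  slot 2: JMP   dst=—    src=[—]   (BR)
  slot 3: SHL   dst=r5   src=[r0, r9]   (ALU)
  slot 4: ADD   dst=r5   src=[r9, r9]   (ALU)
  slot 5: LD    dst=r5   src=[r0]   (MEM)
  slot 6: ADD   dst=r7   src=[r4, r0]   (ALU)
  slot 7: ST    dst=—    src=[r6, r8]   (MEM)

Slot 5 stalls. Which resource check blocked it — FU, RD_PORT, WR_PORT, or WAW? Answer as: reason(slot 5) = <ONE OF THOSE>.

reason(slot 5) = RD_PORT

  0. ALU→r0 ⇒ go  {1A/1Mu/2Ld/1B | 3r 2w}
  1. MUL→r4 ⇒ go  {1A/0Mu/2Ld/1B | 2r 1w}
  2. BR ⇒ go  {1A/0Mu/2Ld/0B | 2r 1w}
  3. ALU→r5 ⇒ go  {0A/0Mu/2Ld/0B | 0r 0w}
  4. ALU→r5 ⇒ no(FU)  {0A/0Mu/2Ld/0B | 0r 0w}
  5. MEM→r5 ⇒ no(RD_PORT)  {0A/0Mu/2Ld/0B | 0r 0w}
  6. ALU→r7 ⇒ no(FU)  {0A/0Mu/2Ld/0B | 0r 0w}
  7. MEM ⇒ no(RD_PORT)  {0A/0Mu/2Ld/0B | 0r 0w}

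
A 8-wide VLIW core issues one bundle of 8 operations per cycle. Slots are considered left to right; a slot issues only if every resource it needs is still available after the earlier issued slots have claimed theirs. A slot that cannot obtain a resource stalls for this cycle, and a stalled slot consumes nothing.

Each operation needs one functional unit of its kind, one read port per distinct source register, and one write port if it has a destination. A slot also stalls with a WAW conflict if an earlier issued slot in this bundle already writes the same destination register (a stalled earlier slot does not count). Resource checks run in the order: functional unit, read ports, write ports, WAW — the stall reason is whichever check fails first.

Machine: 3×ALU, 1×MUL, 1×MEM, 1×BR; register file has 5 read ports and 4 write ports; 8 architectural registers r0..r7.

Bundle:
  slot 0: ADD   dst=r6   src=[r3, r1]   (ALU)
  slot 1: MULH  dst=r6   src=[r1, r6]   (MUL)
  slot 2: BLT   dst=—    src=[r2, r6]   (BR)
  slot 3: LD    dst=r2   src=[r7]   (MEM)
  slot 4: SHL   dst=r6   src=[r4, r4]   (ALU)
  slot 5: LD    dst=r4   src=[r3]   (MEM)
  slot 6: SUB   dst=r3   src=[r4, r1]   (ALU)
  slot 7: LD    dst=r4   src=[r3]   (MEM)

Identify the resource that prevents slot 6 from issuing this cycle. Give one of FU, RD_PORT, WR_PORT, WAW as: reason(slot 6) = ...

reason(slot 6) = RD_PORT

(0) want 1×ALU +2rd +1wr — yes → AL2|MU1|ME1|BR1|rd3|wr3
(1) want 1×MUL +2rd +1wr — WAW → AL2|MU1|ME1|BR1|rd3|wr3
(2) want 1×BR +2rd +0wr — yes → AL2|MU1|ME1|BR0|rd1|wr3
(3) want 1×MEM +1rd +1wr — yes → AL2|MU1|ME0|BR0|rd0|wr2
(4) want 1×ALU +1rd +1wr — RD_PORT → AL2|MU1|ME0|BR0|rd0|wr2
(5) want 1×MEM +1rd +1wr — FU → AL2|MU1|ME0|BR0|rd0|wr2
(6) want 1×ALU +2rd +1wr — RD_PORT → AL2|MU1|ME0|BR0|rd0|wr2
(7) want 1×MEM +1rd +1wr — FU → AL2|MU1|ME0|BR0|rd0|wr2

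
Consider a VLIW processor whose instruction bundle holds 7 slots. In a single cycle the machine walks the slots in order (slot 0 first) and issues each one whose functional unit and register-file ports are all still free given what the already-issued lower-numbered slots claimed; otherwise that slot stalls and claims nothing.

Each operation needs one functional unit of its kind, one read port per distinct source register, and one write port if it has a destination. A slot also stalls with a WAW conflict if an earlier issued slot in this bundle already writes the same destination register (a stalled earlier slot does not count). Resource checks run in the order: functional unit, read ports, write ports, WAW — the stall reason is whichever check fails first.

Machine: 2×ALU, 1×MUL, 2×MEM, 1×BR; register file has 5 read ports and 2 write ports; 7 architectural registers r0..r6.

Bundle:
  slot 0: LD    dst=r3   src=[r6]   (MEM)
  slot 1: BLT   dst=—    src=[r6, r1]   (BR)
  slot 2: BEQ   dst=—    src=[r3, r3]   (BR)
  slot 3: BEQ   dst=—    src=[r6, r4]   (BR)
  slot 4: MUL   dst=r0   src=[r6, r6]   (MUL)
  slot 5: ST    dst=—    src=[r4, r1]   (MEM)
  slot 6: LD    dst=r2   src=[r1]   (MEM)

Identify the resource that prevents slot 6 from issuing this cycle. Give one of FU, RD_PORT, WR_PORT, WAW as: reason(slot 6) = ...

reason(slot 6) = WR_PORT

#0 MEM src=r6 dispatched  <A:2 Mu:1 Ld:1 B:1 rd:4 wr:1>
#1 BR src=r6,r1 dispatched  <A:2 Mu:1 Ld:1 B:0 rd:2 wr:1>
#2 BR src=r3,r3 held:FU  <A:2 Mu:1 Ld:1 B:0 rd:2 wr:1>
#3 BR src=r6,r4 held:FU  <A:2 Mu:1 Ld:1 B:0 rd:2 wr:1>
#4 MUL src=r6,r6 dispatched  <A:2 Mu:0 Ld:1 B:0 rd:1 wr:0>
#5 MEM src=r4,r1 held:RD_PORT  <A:2 Mu:0 Ld:1 B:0 rd:1 wr:0>
#6 MEM src=r1 held:WR_PORT  <A:2 Mu:0 Ld:1 B:0 rd:1 wr:0>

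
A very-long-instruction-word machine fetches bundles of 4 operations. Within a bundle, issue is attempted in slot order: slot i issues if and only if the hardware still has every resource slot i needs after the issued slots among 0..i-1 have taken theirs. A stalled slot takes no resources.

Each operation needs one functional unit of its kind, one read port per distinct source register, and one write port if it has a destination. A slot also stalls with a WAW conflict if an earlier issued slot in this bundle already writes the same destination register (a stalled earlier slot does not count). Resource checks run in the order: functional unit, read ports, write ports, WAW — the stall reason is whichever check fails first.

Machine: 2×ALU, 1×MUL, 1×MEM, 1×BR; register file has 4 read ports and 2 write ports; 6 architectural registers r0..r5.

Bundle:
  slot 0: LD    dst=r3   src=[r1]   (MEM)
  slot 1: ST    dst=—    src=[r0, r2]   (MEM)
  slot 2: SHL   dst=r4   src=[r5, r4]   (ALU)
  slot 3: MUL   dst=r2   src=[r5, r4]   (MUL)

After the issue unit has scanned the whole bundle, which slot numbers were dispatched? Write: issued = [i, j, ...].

[0] MEM needs rd=1 wr=1: ok; after: ALU=2 MUL=1 MEM=0 BR=1, R=3, W=1
[1] MEM needs rd=2 wr=0: FU; after: ALU=2 MUL=1 MEM=0 BR=1, R=3, W=1
[2] ALU needs rd=2 wr=1: ok; after: ALU=1 MUL=1 MEM=0 BR=1, R=1, W=0
[3] MUL needs rd=2 wr=1: RD_PORT; after: ALU=1 MUL=1 MEM=0 BR=1, R=1, W=0

issued = [0, 2]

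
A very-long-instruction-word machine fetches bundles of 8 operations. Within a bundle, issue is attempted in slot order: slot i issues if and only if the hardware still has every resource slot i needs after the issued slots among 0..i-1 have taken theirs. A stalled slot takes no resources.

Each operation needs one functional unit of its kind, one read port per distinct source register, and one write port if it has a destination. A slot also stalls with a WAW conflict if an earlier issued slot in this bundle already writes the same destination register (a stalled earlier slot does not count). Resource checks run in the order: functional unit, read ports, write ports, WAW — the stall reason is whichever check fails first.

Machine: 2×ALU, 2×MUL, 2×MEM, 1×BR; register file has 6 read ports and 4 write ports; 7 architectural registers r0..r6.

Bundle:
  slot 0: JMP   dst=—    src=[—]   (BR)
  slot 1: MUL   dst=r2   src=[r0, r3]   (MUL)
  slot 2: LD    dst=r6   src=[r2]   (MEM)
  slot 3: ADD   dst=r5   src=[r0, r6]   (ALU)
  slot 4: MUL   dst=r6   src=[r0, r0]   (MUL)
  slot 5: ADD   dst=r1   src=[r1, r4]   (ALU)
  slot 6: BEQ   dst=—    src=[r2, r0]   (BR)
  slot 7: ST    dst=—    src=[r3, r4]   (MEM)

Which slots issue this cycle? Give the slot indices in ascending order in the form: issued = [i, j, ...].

issued = [0, 1, 2, 3]

#0 BR src=- dispatched  <A:2 Mu:2 Ld:2 B:0 rd:6 wr:4>
#1 MUL src=r0,r3 dispatched  <A:2 Mu:1 Ld:2 B:0 rd:4 wr:3>
#2 MEM src=r2 dispatched  <A:2 Mu:1 Ld:1 B:0 rd:3 wr:2>
#3 ALU src=r0,r6 dispatched  <A:1 Mu:1 Ld:1 B:0 rd:1 wr:1>
#4 MUL src=r0,r0 held:WAW  <A:1 Mu:1 Ld:1 B:0 rd:1 wr:1>
#5 ALU src=r1,r4 held:RD_PORT  <A:1 Mu:1 Ld:1 B:0 rd:1 wr:1>
#6 BR src=r2,r0 held:FU  <A:1 Mu:1 Ld:1 B:0 rd:1 wr:1>
#7 MEM src=r3,r4 held:RD_PORT  <A:1 Mu:1 Ld:1 B:0 rd:1 wr:1>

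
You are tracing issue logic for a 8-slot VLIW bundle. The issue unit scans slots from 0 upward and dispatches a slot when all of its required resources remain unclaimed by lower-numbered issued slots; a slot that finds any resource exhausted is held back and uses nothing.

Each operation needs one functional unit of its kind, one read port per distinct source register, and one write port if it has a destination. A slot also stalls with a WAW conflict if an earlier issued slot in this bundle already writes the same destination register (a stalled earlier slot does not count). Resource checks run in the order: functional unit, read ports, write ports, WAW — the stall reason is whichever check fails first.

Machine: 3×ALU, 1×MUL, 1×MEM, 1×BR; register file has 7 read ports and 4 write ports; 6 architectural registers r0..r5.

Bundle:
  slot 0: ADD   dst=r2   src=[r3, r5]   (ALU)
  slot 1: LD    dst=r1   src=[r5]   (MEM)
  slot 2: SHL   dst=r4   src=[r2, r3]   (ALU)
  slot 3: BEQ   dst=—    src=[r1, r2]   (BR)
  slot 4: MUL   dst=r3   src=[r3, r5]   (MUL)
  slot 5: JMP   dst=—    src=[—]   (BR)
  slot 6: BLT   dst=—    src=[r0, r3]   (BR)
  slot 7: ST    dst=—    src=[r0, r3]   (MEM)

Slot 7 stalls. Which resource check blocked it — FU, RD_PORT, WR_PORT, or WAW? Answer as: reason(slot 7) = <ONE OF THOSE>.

#0 ALU src=r3,r5 dispatched  <A:2 Mu:1 Ld:1 B:1 rd:5 wr:3>
#1 MEM src=r5 dispatched  <A:2 Mu:1 Ld:0 B:1 rd:4 wr:2>
#2 ALU src=r2,r3 dispatched  <A:1 Mu:1 Ld:0 B:1 rd:2 wr:1>
#3 BR src=r1,r2 dispatched  <A:1 Mu:1 Ld:0 B:0 rd:0 wr:1>
#4 MUL src=r3,r5 held:RD_PORT  <A:1 Mu:1 Ld:0 B:0 rd:0 wr:1>
#5 BR src=- held:FU  <A:1 Mu:1 Ld:0 B:0 rd:0 wr:1>
#6 BR src=r0,r3 held:FU  <A:1 Mu:1 Ld:0 B:0 rd:0 wr:1>
#7 MEM src=r0,r3 held:FU  <A:1 Mu:1 Ld:0 B:0 rd:0 wr:1>

reason(slot 7) = FU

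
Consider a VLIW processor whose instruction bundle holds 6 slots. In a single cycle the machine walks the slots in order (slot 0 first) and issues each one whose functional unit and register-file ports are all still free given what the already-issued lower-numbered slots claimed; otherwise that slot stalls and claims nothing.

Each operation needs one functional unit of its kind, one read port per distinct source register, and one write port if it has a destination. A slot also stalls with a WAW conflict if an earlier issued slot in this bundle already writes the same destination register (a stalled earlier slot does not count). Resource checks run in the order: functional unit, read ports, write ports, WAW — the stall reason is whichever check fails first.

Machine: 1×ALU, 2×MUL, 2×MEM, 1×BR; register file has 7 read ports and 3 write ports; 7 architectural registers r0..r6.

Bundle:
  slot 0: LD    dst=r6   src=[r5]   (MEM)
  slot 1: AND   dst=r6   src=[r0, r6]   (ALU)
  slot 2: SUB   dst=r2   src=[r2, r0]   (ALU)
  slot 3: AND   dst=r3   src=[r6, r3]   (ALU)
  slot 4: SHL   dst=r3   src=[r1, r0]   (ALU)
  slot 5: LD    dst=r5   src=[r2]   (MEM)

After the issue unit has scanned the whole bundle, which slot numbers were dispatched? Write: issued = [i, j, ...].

slot 0 (MEM): ISSUE — free A1,Mu2,Ld1,B1 rp6 wp2
slot 1 (ALU): stall WAW — free A1,Mu2,Ld1,B1 rp6 wp2
slot 2 (ALU): ISSUE — free A0,Mu2,Ld1,B1 rp4 wp1
slot 3 (ALU): stall FU — free A0,Mu2,Ld1,B1 rp4 wp1
slot 4 (ALU): stall FU — free A0,Mu2,Ld1,B1 rp4 wp1
slot 5 (MEM): ISSUE — free A0,Mu2,Ld0,B1 rp3 wp0

issued = [0, 2, 5]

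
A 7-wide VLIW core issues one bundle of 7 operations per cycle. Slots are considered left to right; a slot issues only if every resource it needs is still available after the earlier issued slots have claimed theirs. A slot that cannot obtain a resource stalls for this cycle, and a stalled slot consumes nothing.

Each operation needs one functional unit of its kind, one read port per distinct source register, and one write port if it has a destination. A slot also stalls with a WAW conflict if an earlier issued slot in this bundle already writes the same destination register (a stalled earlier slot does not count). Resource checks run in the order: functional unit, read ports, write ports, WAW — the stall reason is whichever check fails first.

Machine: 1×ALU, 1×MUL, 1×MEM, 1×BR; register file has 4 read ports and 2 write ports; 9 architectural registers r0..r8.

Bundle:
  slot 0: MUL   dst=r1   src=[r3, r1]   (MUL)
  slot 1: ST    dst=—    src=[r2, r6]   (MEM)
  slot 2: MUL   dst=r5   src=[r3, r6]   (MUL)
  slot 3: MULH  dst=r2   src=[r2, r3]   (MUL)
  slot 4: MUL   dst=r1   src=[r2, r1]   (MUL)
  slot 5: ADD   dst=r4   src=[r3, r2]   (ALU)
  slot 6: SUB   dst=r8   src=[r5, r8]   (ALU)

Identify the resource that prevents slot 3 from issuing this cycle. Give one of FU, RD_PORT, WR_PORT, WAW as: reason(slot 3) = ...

reason(slot 3) = FU

slot 0 (MUL): ISSUE — free A1,Mu0,Ld1,B1 rp2 wp1
slot 1 (MEM): ISSUE — free A1,Mu0,Ld0,B1 rp0 wp1
slot 2 (MUL): stall FU — free A1,Mu0,Ld0,B1 rp0 wp1
slot 3 (MUL): stall FU — free A1,Mu0,Ld0,B1 rp0 wp1
slot 4 (MUL): stall FU — free A1,Mu0,Ld0,B1 rp0 wp1
slot 5 (ALU): stall RD_PORT — free A1,Mu0,Ld0,B1 rp0 wp1
slot 6 (ALU): stall RD_PORT — free A1,Mu0,Ld0,B1 rp0 wp1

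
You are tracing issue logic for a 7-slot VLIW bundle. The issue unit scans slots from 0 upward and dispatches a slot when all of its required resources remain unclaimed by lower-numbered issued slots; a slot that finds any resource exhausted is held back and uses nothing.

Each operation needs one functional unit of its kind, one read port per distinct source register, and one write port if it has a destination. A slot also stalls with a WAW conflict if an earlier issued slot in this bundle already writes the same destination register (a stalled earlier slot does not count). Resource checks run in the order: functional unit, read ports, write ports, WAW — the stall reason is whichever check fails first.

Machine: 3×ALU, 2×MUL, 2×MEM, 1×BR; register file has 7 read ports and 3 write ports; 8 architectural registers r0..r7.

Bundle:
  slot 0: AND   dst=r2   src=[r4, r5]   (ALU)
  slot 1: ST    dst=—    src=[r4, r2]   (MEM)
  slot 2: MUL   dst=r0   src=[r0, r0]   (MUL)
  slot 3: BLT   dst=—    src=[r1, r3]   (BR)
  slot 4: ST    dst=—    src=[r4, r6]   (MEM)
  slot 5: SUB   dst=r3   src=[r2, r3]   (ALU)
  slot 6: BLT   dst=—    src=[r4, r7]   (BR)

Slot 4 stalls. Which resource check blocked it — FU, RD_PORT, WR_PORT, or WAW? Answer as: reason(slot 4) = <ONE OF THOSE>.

slot 0 (ALU): ISSUE — free A2,Mu2,Ld2,B1 rp5 wp2
slot 1 (MEM): ISSUE — free A2,Mu2,Ld1,B1 rp3 wp2
slot 2 (MUL): ISSUE — free A2,Mu1,Ld1,B1 rp2 wp1
slot 3 (BR): ISSUE — free A2,Mu1,Ld1,B0 rp0 wp1
slot 4 (MEM): stall RD_PORT — free A2,Mu1,Ld1,B0 rp0 wp1
slot 5 (ALU): stall RD_PORT — free A2,Mu1,Ld1,B0 rp0 wp1
slot 6 (BR): stall FU — free A2,Mu1,Ld1,B0 rp0 wp1

reason(slot 4) = RD_PORT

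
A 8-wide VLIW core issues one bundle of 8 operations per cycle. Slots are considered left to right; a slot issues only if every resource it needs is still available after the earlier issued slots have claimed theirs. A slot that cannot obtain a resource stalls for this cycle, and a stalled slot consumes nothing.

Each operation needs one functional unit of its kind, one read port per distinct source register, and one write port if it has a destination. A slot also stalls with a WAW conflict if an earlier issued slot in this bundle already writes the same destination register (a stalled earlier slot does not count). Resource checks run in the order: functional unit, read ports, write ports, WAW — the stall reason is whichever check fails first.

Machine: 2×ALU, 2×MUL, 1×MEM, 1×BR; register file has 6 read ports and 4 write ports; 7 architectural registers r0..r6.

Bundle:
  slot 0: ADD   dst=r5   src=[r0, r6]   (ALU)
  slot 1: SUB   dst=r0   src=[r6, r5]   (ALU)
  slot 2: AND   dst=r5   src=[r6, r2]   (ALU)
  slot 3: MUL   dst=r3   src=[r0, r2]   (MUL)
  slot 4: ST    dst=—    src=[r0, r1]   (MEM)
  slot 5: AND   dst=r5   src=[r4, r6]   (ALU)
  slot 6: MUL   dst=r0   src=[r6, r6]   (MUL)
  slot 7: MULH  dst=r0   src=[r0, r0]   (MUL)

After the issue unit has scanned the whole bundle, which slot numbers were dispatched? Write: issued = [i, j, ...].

issued = [0, 1, 3]

[0] ALU needs rd=2 wr=1: ok; after: ALU=1 MUL=2 MEM=1 BR=1, R=4, W=3
[1] ALU needs rd=2 wr=1: ok; after: ALU=0 MUL=2 MEM=1 BR=1, R=2, W=2
[2] ALU needs rd=2 wr=1: FU; after: ALU=0 MUL=2 MEM=1 BR=1, R=2, W=2
[3] MUL needs rd=2 wr=1: ok; after: ALU=0 MUL=1 MEM=1 BR=1, R=0, W=1
[4] MEM needs rd=2 wr=0: RD_PORT; after: ALU=0 MUL=1 MEM=1 BR=1, R=0, W=1
[5] ALU needs rd=2 wr=1: FU; after: ALU=0 MUL=1 MEM=1 BR=1, R=0, W=1
[6] MUL needs rd=1 wr=1: RD_PORT; after: ALU=0 MUL=1 MEM=1 BR=1, R=0, W=1
[7] MUL needs rd=1 wr=1: RD_PORT; after: ALU=0 MUL=1 MEM=1 BR=1, R=0, W=1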